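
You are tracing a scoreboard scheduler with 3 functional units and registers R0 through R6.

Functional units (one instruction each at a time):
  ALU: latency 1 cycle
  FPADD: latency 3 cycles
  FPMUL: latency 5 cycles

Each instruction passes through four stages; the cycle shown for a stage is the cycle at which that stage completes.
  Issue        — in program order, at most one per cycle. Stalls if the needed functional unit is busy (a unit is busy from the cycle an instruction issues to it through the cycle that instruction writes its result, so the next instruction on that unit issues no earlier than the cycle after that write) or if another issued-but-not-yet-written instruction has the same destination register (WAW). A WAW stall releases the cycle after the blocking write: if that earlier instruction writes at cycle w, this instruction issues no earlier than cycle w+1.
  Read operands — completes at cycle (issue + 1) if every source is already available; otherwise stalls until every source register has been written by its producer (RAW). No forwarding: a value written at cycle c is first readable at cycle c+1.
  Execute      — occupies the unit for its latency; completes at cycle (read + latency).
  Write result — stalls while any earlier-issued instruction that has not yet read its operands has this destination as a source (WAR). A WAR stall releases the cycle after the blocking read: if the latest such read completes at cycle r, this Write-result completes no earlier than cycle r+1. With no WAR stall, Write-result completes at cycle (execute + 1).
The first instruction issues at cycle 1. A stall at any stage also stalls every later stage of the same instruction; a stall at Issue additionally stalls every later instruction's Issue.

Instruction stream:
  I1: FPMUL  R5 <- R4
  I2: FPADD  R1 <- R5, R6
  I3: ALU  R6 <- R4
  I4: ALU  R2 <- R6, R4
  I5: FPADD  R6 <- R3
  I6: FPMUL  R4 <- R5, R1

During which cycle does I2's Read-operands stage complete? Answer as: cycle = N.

t=1  I1 dispatched to FPMUL
t=2  I1 operands ready, I2 dispatched to FPADD
t=3  I3 dispatched to ALU
t=4  I3 operands ready
t=5  I3 complete
t=7  I1 complete
t=8  R5←I1
t=9  I2 operands ready
t=10  R6←I3
t=11  I4 dispatched to ALU
t=12  I2 complete, I4 operands ready
t=13  R1←I2, I4 complete
t=14  R2←I4, I5 dispatched to FPADD
t=15  I5 operands ready, I6 dispatched to FPMUL
t=16  I6 operands ready
t=18  I5 complete
t=19  R6←I5
t=21  I6 complete
t=22  R4←I6

cycle = 9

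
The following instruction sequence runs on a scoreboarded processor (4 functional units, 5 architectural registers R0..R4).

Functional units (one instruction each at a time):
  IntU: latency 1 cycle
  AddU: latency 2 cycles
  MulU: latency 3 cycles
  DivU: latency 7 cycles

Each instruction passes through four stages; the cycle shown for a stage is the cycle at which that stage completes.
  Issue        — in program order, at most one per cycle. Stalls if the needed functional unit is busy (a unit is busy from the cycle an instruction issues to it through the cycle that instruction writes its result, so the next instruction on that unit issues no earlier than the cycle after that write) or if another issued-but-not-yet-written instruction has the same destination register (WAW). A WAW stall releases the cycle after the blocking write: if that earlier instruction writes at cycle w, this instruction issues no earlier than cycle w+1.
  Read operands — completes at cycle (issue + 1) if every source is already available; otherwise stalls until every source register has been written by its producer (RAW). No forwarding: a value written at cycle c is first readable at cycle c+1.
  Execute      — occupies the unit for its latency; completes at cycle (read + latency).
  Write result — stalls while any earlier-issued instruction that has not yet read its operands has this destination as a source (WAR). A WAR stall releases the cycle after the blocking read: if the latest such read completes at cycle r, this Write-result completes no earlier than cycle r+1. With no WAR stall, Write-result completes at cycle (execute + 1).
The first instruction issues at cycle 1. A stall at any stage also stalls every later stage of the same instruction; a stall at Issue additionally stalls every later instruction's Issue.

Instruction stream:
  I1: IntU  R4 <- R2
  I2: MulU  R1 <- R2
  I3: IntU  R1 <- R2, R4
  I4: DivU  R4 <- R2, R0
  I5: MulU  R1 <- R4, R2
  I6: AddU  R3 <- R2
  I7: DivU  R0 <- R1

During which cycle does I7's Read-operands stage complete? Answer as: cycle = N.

cycle = 24

t=1  issue I1 (IntU)
t=2  I1 read-ops; issue I2 (MulU)
t=3  I1 finished on IntU; I2 read-ops
t=4  I1→R4
t=6  I2 finished on MulU
t=7  I2→R1
t=8  issue I3 (IntU)
t=9  I3 read-ops; issue I4 (DivU)
t=10  I3 finished on IntU; I4 read-ops
t=11  I3→R1
t=12  issue I5 (MulU)
t=13  issue I6 (AddU)
t=14  I6 read-ops
t=16  I6 finished on AddU
t=17  I4 finished on DivU; I6→R3
t=18  I4→R4
t=19  I5 read-ops; issue I7 (DivU)
t=22  I5 finished on MulU
t=23  I5→R1
t=24  I7 read-ops
t=31  I7 finished on DivU
t=32  I7→R0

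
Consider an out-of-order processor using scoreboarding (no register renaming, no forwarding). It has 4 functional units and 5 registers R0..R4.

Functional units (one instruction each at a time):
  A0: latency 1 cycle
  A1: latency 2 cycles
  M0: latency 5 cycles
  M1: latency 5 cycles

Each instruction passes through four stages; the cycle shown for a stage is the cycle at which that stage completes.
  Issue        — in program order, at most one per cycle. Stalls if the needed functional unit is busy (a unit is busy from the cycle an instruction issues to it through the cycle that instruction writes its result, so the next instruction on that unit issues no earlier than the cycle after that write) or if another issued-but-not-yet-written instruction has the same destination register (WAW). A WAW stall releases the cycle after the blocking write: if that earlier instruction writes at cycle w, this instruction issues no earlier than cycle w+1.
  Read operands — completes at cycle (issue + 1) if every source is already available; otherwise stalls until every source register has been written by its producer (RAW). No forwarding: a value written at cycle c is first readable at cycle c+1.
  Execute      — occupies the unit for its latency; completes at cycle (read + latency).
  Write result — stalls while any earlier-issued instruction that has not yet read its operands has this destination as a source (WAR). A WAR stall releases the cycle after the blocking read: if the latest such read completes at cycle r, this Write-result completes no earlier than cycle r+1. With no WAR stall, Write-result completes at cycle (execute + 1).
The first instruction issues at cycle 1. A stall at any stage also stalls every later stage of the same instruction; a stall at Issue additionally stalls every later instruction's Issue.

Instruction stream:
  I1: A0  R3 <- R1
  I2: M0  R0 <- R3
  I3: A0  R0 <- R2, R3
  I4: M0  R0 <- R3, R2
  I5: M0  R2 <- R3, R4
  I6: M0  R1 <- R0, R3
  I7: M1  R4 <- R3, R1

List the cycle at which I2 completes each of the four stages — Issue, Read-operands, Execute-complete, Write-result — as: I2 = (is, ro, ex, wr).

I2 = (2, 5, 10, 11)

I1: IS=1 RO=2 EX=3 WR=4
I2: IS=2 RO=5 EX=10 WR=11  [RAW R3: wait I1 write@4]
I3: IS=12 RO=13 EX=14 WR=15  [WAW R0: wait I2 write@11]
I4: IS=16 RO=17 EX=22 WR=23  [WAW R0: wait I3 write@15]
I5: IS=24 RO=25 EX=30 WR=31  [struct: M0 busy until I4 writes@23]
I6: IS=32 RO=33 EX=38 WR=39  [struct: M0 busy until I5 writes@31]
I7: IS=33 RO=40 EX=45 WR=46  [RAW R1: wait I6 write@39]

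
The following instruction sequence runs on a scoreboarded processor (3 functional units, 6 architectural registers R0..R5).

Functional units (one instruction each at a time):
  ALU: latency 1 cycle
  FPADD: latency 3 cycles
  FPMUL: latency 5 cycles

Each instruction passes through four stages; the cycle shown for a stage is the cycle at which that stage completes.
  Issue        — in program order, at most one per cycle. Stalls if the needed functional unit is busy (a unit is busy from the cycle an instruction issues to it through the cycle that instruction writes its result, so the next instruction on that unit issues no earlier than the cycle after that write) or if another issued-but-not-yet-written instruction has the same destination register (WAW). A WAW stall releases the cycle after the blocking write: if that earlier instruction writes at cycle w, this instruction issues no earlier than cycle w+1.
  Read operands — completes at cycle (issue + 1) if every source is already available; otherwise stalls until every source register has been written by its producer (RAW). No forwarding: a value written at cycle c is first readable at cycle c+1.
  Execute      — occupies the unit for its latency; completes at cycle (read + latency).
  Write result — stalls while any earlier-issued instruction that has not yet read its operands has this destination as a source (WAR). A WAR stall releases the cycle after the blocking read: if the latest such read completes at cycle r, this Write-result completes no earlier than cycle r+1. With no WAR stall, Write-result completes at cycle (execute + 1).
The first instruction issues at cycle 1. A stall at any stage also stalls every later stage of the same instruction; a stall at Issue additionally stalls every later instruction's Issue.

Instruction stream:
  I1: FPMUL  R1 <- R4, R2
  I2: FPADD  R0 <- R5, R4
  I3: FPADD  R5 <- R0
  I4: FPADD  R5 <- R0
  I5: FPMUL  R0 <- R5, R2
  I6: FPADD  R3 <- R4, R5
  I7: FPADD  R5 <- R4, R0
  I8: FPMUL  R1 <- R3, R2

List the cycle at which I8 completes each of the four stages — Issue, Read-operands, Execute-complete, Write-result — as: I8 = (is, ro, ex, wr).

I1: IS=1 RO=2 EX=7 WR=8
I2: IS=2 RO=3 EX=6 WR=7
I3: IS=8 RO=9 EX=12 WR=13  [struct: FPADD busy until I2 writes@7]
I4: IS=14 RO=15 EX=18 WR=19  [struct: FPADD busy until I3 writes@13]
I5: IS=15 RO=20 EX=25 WR=26  [RAW R5: wait I4 write@19]
I6: IS=20 RO=21 EX=24 WR=25  [struct: FPADD busy until I4 writes@19]
I7: IS=26 RO=27 EX=30 WR=31  [struct: FPADD busy until I6 writes@25]
I8: IS=27 RO=28 EX=33 WR=34

I8 = (27, 28, 33, 34)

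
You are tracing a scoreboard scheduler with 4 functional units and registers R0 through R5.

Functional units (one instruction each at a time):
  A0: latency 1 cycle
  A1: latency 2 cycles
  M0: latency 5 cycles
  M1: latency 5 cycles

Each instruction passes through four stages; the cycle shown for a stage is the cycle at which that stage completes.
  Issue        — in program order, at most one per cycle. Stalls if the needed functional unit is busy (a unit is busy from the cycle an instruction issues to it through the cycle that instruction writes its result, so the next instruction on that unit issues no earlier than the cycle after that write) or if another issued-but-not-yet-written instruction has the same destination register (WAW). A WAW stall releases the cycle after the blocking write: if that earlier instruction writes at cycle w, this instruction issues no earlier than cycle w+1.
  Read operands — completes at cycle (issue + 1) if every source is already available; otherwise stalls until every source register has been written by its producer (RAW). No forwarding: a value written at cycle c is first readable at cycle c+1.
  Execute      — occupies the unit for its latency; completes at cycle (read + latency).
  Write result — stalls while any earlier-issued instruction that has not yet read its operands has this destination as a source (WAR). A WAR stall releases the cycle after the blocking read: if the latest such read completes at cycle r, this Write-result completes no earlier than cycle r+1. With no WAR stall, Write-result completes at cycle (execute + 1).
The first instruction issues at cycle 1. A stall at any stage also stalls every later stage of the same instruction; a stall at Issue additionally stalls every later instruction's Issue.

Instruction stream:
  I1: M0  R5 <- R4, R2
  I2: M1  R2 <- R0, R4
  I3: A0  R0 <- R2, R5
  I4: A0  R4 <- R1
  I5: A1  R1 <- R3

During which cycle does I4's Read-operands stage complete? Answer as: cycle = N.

cycle = 14

I1: IS=1 RO=2 EX=7 WR=8
I2: IS=2 RO=3 EX=8 WR=9
I3: IS=3 RO=10 EX=11 WR=12  [RAW R2: wait I2 write@9]
I4: IS=13 RO=14 EX=15 WR=16  [struct: A0 busy until I3 writes@12]
I5: IS=14 RO=15 EX=17 WR=18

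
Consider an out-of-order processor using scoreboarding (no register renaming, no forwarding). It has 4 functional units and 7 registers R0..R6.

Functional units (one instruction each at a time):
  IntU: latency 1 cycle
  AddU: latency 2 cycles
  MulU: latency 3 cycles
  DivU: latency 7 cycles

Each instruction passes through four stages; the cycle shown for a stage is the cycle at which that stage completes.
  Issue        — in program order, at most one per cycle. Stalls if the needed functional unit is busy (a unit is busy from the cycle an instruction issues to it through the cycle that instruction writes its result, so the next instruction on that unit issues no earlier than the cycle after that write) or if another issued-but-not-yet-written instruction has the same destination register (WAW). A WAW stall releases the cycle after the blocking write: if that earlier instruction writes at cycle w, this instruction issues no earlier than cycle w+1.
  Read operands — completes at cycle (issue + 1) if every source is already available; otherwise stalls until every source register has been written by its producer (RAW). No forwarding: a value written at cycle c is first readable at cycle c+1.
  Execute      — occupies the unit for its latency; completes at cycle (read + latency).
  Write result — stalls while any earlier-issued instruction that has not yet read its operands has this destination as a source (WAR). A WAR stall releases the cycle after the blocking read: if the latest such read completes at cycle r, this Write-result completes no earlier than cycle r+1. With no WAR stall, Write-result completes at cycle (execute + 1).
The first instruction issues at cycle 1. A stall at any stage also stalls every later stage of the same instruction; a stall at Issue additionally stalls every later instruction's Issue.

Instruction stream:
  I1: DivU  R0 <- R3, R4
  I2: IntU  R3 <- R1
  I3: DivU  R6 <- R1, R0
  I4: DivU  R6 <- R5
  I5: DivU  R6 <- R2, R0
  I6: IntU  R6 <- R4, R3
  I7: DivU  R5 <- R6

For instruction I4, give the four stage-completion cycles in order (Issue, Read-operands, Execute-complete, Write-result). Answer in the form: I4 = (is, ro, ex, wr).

I1: IS=1 RO=2 EX=9 WR=10
I2: IS=2 RO=3 EX=4 WR=5
I3: IS=11 RO=12 EX=19 WR=20  [struct: DivU busy until I1 writes@10]
I4: IS=21 RO=22 EX=29 WR=30  [struct: DivU busy until I3 writes@20]
I5: IS=31 RO=32 EX=39 WR=40  [struct: DivU busy until I4 writes@30]
I6: IS=41 RO=42 EX=43 WR=44  [WAW R6: wait I5 write@40]
I7: IS=42 RO=45 EX=52 WR=53  [RAW R6: wait I6 write@44]

I4 = (21, 22, 29, 30)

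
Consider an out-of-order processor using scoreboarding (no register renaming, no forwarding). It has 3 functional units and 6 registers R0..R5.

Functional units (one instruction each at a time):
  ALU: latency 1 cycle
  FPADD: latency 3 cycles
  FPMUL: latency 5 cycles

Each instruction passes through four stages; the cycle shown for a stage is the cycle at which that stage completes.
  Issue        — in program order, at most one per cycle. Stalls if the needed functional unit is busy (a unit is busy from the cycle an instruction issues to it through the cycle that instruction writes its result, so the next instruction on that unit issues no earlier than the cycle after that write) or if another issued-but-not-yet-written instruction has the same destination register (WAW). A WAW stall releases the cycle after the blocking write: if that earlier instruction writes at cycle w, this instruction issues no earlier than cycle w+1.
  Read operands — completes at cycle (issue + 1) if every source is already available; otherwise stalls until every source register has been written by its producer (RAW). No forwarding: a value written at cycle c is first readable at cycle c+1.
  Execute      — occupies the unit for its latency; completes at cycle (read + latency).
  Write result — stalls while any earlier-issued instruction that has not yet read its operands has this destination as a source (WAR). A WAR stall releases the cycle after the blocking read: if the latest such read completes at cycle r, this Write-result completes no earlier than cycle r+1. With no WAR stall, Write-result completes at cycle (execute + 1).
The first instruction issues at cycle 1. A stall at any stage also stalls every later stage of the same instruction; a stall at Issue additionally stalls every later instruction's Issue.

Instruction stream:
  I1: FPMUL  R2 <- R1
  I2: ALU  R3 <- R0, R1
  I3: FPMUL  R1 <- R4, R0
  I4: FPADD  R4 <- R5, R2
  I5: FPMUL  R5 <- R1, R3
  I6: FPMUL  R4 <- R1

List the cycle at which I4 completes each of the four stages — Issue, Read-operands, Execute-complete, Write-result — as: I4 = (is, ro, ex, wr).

I4 = (10, 11, 14, 15)

t=1  issue I1 (FPMUL)
t=2  I1 read-ops; issue I2 (ALU)
t=3  I2 read-ops
t=4  I2 finished on ALU
t=5  I2→R3
t=7  I1 finished on FPMUL
t=8  I1→R2
t=9  issue I3 (FPMUL)
t=10  I3 read-ops; issue I4 (FPADD)
t=11  I4 read-ops
t=14  I4 finished on FPADD
t=15  I3 finished on FPMUL; I4→R4
t=16  I3→R1
t=17  issue I5 (FPMUL)
t=18  I5 read-ops
t=23  I5 finished on FPMUL
t=24  I5→R5
t=25  issue I6 (FPMUL)
t=26  I6 read-ops
t=31  I6 finished on FPMUL
t=32  I6→R4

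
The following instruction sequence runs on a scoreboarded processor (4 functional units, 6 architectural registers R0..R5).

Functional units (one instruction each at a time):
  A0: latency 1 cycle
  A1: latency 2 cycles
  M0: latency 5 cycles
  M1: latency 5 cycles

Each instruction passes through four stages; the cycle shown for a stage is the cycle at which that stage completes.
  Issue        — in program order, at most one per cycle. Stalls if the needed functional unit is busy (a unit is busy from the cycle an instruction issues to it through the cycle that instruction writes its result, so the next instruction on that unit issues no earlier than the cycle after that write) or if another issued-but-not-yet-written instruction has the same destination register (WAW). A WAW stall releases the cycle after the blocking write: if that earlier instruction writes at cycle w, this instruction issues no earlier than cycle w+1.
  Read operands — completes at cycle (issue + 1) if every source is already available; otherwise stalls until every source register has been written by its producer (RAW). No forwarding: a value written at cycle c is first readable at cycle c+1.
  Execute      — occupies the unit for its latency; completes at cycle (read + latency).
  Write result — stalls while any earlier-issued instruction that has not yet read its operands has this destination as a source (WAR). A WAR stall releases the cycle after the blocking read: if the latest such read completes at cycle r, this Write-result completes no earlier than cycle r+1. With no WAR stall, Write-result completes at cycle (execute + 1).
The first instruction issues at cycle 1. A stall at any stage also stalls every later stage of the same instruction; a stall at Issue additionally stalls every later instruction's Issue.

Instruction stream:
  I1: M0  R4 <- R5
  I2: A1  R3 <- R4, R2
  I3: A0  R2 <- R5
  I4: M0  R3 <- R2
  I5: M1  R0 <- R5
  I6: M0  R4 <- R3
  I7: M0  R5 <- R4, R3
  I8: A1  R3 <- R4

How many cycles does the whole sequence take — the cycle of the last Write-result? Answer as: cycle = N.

cycle = 36

[1] issue I1 (M0)
[2] I1 read-ops, issue I2 (A1)
[3] issue I3 (A0)
[4] I3 read-ops
[5] I3 finished on A0
[7] I1 finished on M0
[8] I1→R4
[9] I2 read-ops
[10] I3→R2
[11] I2 finished on A1
[12] I2→R3
[13] issue I4 (M0)
[14] I4 read-ops, issue I5 (M1)
[15] I5 read-ops
[19] I4 finished on M0
[20] I4→R3, I5 finished on M1
[21] I5→R0, issue I6 (M0)
[22] I6 read-ops
[27] I6 finished on M0
[28] I6→R4
[29] issue I7 (M0)
[30] I7 read-ops, issue I8 (A1)
[31] I8 read-ops
[33] I8 finished on A1
[34] I8→R3
[35] I7 finished on M0
[36] I7→R5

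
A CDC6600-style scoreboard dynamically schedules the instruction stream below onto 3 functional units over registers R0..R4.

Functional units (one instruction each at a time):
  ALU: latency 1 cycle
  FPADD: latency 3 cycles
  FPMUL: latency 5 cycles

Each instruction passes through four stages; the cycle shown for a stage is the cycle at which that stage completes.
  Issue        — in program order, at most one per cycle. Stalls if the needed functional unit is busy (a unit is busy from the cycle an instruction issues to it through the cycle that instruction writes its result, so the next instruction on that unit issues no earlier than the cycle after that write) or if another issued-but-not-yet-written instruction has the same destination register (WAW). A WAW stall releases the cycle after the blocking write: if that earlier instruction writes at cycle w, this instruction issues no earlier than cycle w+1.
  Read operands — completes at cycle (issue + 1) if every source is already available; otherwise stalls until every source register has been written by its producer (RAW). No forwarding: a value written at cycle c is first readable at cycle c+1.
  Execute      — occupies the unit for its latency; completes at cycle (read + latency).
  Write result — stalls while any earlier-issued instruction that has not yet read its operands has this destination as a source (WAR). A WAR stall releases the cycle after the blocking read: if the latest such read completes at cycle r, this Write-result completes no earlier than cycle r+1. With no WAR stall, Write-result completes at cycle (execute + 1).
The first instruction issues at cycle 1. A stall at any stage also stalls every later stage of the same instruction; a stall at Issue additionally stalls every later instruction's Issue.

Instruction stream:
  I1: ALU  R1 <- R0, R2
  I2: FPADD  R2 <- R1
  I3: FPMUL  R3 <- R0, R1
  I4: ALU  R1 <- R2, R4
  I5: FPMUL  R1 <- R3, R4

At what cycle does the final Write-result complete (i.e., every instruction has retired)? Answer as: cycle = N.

cycle = 20

I1  is:1  ro:2  ex:3  wr:4
I2  is:2  ro:5  ex:8  wr:9  — RAW R1: wait I1 write@4
I3  is:3  ro:5  ex:10  wr:11  — RAW R1: wait I1 write@4
I4  is:5  ro:10  ex:11  wr:12  — struct: ALU busy until I1 writes@4, RAW R2: wait I2 write@9
I5  is:13  ro:14  ex:19  wr:20  — WAW R1: wait I4 write@12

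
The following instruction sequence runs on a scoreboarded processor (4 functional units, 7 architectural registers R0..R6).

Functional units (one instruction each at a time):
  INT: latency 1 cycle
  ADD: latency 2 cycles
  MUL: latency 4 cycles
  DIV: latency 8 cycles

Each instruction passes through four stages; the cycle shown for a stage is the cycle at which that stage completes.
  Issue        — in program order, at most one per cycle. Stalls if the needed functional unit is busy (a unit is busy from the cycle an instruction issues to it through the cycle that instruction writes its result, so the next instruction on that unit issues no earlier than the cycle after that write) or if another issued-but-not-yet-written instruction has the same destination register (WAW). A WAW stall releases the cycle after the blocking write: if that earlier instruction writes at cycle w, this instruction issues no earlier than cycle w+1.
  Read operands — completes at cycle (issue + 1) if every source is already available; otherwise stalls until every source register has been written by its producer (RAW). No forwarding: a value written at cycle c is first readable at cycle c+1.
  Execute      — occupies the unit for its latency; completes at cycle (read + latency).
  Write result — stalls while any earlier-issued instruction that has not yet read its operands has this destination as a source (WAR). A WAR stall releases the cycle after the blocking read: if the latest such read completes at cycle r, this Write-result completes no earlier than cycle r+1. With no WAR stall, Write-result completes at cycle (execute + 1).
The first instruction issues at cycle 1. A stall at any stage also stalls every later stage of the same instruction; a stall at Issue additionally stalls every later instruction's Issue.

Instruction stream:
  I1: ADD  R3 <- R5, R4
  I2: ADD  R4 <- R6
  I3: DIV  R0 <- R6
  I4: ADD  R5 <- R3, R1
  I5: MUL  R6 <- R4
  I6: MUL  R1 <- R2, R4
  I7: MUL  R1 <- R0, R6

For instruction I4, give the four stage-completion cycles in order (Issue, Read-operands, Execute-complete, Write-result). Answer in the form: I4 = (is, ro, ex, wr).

  I1 | 1 | 2 | 4 | 5
  I2 | 6 | 7 | 9 | 10   struct: ADD busy until I1 writes@5
  I3 | 7 | 8 | 16 | 17
  I4 | 11 | 12 | 14 | 15   struct: ADD busy until I2 writes@10
  I5 | 12 | 13 | 17 | 18
  I6 | 19 | 20 | 24 | 25   struct: MUL busy until I5 writes@18
  I7 | 26 | 27 | 31 | 32   struct: MUL busy until I6 writes@25

I4 = (11, 12, 14, 15)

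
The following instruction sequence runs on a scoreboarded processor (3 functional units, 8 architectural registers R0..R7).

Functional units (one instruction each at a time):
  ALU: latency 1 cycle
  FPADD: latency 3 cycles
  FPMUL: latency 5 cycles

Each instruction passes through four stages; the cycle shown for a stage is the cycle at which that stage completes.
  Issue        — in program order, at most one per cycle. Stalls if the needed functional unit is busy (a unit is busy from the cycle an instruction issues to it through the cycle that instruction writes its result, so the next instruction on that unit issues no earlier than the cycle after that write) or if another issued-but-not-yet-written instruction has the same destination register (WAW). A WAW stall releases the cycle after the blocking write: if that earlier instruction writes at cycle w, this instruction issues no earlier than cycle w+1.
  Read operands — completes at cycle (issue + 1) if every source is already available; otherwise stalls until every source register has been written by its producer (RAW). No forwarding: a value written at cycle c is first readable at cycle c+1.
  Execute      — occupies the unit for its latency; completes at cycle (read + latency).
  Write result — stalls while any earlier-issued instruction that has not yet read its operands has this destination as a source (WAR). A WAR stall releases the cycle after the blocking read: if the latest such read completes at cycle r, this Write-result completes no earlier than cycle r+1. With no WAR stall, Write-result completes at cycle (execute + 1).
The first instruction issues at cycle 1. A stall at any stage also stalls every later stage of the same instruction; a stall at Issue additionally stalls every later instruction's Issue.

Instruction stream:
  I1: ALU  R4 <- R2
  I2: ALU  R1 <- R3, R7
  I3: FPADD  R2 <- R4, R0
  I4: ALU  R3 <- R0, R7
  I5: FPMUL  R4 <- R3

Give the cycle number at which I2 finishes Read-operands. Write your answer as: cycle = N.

cycle = 6

c1: I1→ALU
c2: I1 RO
c3: I1 EX
c4: I1 WR R4
c5: I2→ALU
c6: I2 RO, I3→FPADD
c7: I2 EX, I3 RO
c8: I2 WR R1
c9: I4→ALU
c10: I3 EX, I4 RO, I5→FPMUL
c11: I3 WR R2, I4 EX
c12: I4 WR R3
c13: I5 RO
c18: I5 EX
c19: I5 WR R4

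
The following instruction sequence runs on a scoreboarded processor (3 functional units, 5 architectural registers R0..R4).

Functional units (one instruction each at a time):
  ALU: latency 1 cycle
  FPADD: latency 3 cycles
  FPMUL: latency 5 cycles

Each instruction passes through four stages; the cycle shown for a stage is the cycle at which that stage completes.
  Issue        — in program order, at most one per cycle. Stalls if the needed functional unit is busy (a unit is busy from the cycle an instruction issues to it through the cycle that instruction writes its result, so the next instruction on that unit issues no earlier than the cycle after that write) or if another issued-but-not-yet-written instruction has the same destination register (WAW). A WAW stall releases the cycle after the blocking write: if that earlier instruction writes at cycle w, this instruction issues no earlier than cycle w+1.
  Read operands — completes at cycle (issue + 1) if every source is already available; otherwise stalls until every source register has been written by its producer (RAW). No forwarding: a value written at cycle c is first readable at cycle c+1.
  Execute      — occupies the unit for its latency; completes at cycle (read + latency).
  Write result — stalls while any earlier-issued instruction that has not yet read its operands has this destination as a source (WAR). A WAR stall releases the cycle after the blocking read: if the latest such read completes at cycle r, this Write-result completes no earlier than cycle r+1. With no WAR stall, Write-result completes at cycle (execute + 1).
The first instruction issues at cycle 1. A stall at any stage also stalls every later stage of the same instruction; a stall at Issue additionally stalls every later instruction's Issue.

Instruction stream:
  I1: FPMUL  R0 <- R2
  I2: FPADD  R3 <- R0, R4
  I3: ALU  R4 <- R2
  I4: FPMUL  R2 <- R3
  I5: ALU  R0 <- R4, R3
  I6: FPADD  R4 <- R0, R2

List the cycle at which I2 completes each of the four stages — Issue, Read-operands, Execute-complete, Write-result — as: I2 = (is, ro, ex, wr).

  I1 | 1 | 2 | 7 | 8
  I2 | 2 | 9 | 12 | 13   RAW R0: wait I1 write@8
  I3 | 3 | 4 | 5 | 10   WAR R4: wait I2 read@9
  I4 | 9 | 14 | 19 | 20   struct: FPMUL busy until I1 writes@8 · RAW R3: wait I2 write@13
  I5 | 11 | 14 | 15 | 16   struct: ALU busy until I3 writes@10 · RAW R3: wait I2 write@13
  I6 | 14 | 21 | 24 | 25   struct: FPADD busy until I2 writes@13 · RAW R2: wait I4 write@20

I2 = (2, 9, 12, 13)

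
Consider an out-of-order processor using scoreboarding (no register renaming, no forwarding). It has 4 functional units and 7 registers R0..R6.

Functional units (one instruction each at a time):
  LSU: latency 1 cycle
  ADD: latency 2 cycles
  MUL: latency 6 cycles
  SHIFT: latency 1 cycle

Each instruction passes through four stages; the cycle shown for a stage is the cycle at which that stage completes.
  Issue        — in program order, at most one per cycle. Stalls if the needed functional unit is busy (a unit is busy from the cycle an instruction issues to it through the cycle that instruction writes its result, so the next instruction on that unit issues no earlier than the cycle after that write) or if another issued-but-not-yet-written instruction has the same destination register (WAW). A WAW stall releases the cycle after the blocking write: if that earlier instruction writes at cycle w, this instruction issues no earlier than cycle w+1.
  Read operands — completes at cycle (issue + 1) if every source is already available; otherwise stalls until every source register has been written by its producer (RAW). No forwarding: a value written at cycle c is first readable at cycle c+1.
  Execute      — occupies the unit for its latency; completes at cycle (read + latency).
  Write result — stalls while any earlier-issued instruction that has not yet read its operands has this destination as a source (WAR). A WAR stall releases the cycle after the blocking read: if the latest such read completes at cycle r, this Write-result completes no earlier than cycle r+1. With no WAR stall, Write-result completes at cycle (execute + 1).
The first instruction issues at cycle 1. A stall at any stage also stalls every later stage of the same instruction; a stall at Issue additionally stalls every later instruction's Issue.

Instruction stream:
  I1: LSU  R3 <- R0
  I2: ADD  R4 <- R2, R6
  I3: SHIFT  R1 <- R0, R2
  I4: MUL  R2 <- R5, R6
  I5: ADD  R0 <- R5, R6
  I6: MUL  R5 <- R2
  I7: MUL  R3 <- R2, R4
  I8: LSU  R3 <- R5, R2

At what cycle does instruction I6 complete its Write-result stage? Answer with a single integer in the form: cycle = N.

cycle = 21

I1  is:1  ro:2  ex:3  wr:4
I2  is:2  ro:3  ex:5  wr:6
I3  is:3  ro:4  ex:5  wr:6
I4  is:4  ro:5  ex:11  wr:12
I5  is:7  ro:8  ex:10  wr:11  — struct: ADD busy until I2 writes@6
I6  is:13  ro:14  ex:20  wr:21  — struct: MUL busy until I4 writes@12
I7  is:22  ro:23  ex:29  wr:30  — struct: MUL busy until I6 writes@21
I8  is:31  ro:32  ex:33  wr:34  — WAW R3: wait I7 write@30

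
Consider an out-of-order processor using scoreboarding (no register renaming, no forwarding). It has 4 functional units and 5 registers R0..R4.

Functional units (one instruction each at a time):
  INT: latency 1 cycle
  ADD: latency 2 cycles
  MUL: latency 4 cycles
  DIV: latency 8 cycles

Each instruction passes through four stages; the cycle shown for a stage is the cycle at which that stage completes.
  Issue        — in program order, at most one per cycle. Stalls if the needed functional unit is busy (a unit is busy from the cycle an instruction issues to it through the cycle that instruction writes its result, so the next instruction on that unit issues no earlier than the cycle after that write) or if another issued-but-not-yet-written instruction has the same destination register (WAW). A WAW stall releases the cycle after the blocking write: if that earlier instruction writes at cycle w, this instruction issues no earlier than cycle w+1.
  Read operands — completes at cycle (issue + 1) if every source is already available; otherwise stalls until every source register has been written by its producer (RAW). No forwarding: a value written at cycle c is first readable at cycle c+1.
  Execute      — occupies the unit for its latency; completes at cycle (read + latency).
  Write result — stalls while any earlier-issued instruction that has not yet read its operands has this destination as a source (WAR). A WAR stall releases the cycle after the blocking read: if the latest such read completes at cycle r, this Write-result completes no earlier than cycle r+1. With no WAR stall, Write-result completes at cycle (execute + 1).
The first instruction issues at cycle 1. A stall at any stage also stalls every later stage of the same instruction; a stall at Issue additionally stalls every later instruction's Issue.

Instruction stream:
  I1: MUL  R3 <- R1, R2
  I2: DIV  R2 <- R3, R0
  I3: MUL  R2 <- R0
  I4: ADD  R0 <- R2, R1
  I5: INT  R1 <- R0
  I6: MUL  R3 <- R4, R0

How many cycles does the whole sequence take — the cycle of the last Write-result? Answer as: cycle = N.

I1: IS=1 RO=2 EX=6 WR=7
I2: IS=2 RO=8 EX=16 WR=17  [RAW R3: wait I1 write@7]
I3: IS=18 RO=19 EX=23 WR=24  [WAW R2: wait I2 write@17]
I4: IS=19 RO=25 EX=27 WR=28  [RAW R2: wait I3 write@24]
I5: IS=20 RO=29 EX=30 WR=31  [RAW R0: wait I4 write@28]
I6: IS=25 RO=29 EX=33 WR=34  [struct: MUL busy until I3 writes@24; RAW R0: wait I4 write@28]

cycle = 34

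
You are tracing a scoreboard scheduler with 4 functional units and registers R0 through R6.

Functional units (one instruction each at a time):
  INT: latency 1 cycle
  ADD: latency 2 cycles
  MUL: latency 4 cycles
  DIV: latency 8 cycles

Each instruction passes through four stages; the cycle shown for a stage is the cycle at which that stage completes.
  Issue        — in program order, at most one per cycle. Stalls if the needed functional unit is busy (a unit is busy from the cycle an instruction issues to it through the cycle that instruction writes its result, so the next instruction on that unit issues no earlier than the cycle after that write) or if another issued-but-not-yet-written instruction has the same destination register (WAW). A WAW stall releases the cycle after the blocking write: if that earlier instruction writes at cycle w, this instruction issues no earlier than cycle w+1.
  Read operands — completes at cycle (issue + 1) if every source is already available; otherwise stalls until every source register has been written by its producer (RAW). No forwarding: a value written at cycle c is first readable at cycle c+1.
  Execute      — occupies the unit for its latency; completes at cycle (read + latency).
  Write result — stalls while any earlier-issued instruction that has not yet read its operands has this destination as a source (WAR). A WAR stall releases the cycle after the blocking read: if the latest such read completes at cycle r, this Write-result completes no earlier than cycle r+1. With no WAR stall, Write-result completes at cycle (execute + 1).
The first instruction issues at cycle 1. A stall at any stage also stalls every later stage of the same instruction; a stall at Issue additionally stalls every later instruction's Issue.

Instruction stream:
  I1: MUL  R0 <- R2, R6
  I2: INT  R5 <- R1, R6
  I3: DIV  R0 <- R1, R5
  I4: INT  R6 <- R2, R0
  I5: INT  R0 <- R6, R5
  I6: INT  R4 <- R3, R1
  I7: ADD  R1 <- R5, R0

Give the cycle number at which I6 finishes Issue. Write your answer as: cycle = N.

c1: I1 dispatched to MUL
c2: I1 operands ready | I2 dispatched to INT
c3: I2 operands ready
c4: I2 complete
c5: R5←I2
c6: I1 complete
c7: R0←I1
c8: I3 dispatched to DIV
c9: I3 operands ready | I4 dispatched to INT
c17: I3 complete
c18: R0←I3
c19: I4 operands ready
c20: I4 complete
c21: R6←I4
c22: I5 dispatched to INT
c23: I5 operands ready
c24: I5 complete
c25: R0←I5
c26: I6 dispatched to INT
c27: I6 operands ready | I7 dispatched to ADD
c28: I6 complete | I7 operands ready
c29: R4←I6
c30: I7 complete
c31: R1←I7

cycle = 26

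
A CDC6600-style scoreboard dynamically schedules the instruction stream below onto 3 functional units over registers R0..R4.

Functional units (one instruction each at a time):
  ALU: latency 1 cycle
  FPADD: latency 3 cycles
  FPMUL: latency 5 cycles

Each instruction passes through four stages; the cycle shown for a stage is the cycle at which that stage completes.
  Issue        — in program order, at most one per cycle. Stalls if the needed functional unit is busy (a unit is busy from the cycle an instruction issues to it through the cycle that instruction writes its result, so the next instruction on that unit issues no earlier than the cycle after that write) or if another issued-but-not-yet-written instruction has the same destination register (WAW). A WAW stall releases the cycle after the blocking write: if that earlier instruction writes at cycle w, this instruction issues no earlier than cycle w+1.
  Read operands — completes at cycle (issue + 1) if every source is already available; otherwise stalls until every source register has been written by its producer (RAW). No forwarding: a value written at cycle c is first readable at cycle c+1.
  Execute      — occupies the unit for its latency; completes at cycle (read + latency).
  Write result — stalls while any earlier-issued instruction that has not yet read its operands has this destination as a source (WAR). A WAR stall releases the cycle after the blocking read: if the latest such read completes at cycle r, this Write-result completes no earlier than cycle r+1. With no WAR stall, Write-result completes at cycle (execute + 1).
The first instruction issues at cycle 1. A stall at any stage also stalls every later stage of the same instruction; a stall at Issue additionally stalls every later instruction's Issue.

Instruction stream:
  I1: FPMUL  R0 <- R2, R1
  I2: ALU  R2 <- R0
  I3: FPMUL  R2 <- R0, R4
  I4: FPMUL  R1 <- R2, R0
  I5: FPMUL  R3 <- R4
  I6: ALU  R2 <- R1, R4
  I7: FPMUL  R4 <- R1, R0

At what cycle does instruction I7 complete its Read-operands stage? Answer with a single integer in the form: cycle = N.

I1  is:1  ro:2  ex:7  wr:8
I2  is:2  ro:9  ex:10  wr:11  — RAW R0: wait I1 write@8
I3  is:12  ro:13  ex:18  wr:19  — WAW R2: wait I2 write@11
I4  is:20  ro:21  ex:26  wr:27  — struct: FPMUL busy until I3 writes@19
I5  is:28  ro:29  ex:34  wr:35  — struct: FPMUL busy until I4 writes@27
I6  is:29  ro:30  ex:31  wr:32
I7  is:36  ro:37  ex:42  wr:43  — struct: FPMUL busy until I5 writes@35

cycle = 37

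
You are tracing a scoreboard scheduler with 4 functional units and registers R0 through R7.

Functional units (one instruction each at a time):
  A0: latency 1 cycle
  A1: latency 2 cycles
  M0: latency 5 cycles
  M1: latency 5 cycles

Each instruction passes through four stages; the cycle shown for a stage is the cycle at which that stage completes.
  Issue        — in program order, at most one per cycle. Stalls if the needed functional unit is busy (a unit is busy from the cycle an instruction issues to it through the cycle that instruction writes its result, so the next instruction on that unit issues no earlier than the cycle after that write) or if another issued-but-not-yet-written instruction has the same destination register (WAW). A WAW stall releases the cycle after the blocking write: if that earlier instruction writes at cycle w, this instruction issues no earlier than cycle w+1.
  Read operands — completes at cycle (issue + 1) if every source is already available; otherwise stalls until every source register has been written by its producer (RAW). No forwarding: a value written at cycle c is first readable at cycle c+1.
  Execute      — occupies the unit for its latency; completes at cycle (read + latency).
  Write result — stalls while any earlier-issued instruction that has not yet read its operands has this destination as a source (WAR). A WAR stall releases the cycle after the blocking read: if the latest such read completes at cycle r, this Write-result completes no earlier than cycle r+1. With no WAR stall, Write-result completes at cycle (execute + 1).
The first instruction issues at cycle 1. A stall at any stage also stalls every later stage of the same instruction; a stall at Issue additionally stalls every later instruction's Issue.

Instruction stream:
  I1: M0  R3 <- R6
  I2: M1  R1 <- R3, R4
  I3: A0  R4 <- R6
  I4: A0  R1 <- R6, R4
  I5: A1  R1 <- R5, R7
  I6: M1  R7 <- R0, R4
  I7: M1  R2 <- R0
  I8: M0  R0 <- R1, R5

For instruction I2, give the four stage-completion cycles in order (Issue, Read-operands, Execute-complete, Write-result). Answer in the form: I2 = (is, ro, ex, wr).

I1  is:1  ro:2  ex:7  wr:8
I2  is:2  ro:9  ex:14  wr:15  — RAW R3: wait I1 write@8
I3  is:3  ro:4  ex:5  wr:10  — WAR R4: wait I2 read@9
I4  is:16  ro:17  ex:18  wr:19  — WAW R1: wait I2 write@15
I5  is:20  ro:21  ex:23  wr:24  — WAW R1: wait I4 write@19
I6  is:21  ro:22  ex:27  wr:28
I7  is:29  ro:30  ex:35  wr:36  — struct: M1 busy until I6 writes@28
I8  is:30  ro:31  ex:36  wr:37

I2 = (2, 9, 14, 15)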